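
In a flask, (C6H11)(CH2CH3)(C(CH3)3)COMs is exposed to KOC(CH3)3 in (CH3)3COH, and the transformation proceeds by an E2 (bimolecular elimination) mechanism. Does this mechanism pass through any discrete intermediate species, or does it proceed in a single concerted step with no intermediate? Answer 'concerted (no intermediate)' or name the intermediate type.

concerted (no intermediate)

The strong base (CH3)3CO⁻ removes a β-hydrogen; in the same concerted event the electrons of the breaking C–H bond form the new π(C=C) bond and the C–O σ-bond breaks, expelling MsO⁻. Anti-periplanar geometry; one transition state.
All bond changes occur in one transition state; no discrete intermediate is formed.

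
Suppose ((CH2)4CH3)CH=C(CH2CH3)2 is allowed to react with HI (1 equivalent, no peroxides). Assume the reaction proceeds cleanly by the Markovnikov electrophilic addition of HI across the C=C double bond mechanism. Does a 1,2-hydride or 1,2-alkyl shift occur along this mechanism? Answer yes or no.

The first-formed carbocation is tertiary.
No single 1,2-shift to an adjacent carbon would produce a more-substituted cation than the one already present, so no rearrangement occurs.

no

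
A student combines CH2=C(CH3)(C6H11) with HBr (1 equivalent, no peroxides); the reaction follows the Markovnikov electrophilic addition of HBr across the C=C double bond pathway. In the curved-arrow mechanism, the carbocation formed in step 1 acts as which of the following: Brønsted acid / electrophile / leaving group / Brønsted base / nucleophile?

electrophile

Step 2: The Br⁻ anion donates a lone pair to the carbocation, forming the new C–Br σ-bond and giving the neutral alkyl halide.
The carbocation formed in step 1 accepts an electron pair into an empty or π* orbital — it is the electrophile.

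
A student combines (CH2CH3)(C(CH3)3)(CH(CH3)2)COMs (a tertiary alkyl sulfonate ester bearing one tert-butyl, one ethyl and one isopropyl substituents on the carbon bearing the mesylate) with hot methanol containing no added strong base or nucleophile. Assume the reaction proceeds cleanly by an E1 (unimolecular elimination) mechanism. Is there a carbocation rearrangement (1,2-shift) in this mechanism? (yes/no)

no

The first-formed carbocation is tertiary.
No single 1,2-shift to an adjacent carbon would produce a more-substituted cation than the one already present, so no rearrangement occurs.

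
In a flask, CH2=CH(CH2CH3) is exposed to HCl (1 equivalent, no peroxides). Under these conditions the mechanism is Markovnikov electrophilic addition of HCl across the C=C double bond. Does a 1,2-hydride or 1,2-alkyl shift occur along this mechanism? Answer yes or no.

no

The first-formed carbocation is secondary.
No single 1,2-shift to an adjacent carbon would produce a more-substituted cation than the one already present, so no rearrangement occurs.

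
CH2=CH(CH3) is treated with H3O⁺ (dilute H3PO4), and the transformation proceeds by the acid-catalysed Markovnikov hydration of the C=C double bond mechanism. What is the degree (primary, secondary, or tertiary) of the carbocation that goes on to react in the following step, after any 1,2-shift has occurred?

secondary

Step 1: Electrophilic addition begins with the π(C=C) electrons forming a bond to the proton of H3O⁺. Following Markovnikov's rule, the resulting cation is secondary. H2O is released.
No single 1,2-shift to an adjacent carbon would give a more-substituted cation, so no rearrangement occurs.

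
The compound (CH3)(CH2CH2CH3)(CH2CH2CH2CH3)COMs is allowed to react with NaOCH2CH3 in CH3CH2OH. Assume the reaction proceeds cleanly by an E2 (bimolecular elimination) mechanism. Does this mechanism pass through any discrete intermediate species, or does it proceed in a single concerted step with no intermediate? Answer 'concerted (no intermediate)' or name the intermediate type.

concerted (no intermediate)

Concerted anti-periplanar elimination: CH3CH2O⁻ abstracts a β-H while MsO⁻ leaves, and the C–H electrons become the new C=C π bond — all in a single transition state.
All bond changes occur in one transition state; no discrete intermediate is formed.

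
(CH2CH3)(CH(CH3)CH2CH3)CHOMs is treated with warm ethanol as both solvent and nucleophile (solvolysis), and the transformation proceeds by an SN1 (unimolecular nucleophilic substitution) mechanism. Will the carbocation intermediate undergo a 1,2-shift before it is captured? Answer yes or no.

The first-formed carbocation is secondary.
The adjacent sec-butyl carbon already bears 2 other carbon substituents and has a hydrogen to migrate; after a 1,2-hydride shift from that carbon the positive charge sits on a tertiary centre.
Tertiary is more stable than secondary, so the shift occurs.

yes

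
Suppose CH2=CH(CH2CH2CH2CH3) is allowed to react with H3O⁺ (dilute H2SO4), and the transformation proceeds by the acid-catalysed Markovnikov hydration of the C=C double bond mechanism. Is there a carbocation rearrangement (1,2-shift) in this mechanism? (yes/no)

no

The first-formed carbocation is secondary.
No single 1,2-shift to an adjacent carbon would produce a more-substituted cation than the one already present, so no rearrangement occurs.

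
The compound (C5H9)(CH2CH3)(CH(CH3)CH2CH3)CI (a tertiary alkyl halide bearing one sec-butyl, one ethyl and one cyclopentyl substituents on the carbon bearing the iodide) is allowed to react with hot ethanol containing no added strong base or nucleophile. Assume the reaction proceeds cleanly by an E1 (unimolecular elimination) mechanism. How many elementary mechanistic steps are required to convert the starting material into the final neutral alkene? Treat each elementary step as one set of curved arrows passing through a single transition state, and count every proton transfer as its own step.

Step 1: Rate-determining heterolysis of the C–I bond gives I⁻ and a tertiary carbocation.
(No 1,2-shift: no single shift to an adjacent carbon would give a more stable cation.)
Step 2: Loss of a β-proton to an ethanol molecule of the solvent: the C–H bonding pair collapses toward the cationic carbon to form the C=C π bond, yielding the alkene.
Total: 2 elementary steps.

2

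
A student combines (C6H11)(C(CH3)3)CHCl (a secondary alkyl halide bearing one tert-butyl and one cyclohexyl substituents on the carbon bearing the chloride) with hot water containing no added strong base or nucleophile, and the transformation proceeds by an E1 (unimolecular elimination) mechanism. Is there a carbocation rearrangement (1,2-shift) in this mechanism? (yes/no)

The first-formed carbocation is secondary.
The adjacent cyclohexyl carbon already bears 2 other carbon substituents and has a hydrogen to migrate; after a 1,2-hydride shift from that carbon the positive charge sits on a tertiary centre.
Tertiary is more stable than secondary, so the shift occurs.

yes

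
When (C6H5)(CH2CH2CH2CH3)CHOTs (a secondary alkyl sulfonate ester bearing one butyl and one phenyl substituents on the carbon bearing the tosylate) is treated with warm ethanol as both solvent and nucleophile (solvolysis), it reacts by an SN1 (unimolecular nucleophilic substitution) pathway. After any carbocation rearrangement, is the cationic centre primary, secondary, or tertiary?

Step 1: Rate-determining heterolysis of the C–O bond gives TsO⁻ and a secondary carbocation.
No single 1,2-shift to an adjacent carbon would give a more-substituted cation, so no rearrangement occurs.

secondary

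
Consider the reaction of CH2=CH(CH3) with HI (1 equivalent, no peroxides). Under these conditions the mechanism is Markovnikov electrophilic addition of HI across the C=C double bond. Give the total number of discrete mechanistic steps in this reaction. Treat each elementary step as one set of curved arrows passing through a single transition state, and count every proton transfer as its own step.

2

Step 1: The π electrons of the C=C bond attack a proton of HI; Markovnikov addition places the new C–H on the less-substituted alkene carbon, so the positive charge ends up on the more-substituted carbon — a secondary carbocation. The H–I bond breaks heterolytically, releasing I⁻.
(No 1,2-shift: no single shift to an adjacent carbon would give a more stable cation.)
Step 2: I⁻ captures the cation: a lone pair on I⁻ fills the empty p orbital, producing the alkyl halide product.
Total: 2 elementary steps.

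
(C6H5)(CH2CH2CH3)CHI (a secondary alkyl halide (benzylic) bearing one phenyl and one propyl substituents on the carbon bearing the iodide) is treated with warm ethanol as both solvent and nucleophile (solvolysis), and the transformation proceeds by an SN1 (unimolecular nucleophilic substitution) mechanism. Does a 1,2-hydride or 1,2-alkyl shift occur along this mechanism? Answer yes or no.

no

The first-formed carbocation is secondary.
No single 1,2-shift to an adjacent carbon would produce a more-substituted cation than the one already present, so no rearrangement occurs.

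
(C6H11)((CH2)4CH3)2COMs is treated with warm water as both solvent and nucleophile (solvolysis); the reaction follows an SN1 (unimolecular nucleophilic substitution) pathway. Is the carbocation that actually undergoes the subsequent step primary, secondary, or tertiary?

Step 1: Ionisation: the C–O σ-bond cleaves heterolytically; both bonding electrons depart with MsO⁻, leaving a tertiary carbocation at the α-carbon.
No single 1,2-shift to an adjacent carbon would give a more-substituted cation, so no rearrangement occurs.

tertiary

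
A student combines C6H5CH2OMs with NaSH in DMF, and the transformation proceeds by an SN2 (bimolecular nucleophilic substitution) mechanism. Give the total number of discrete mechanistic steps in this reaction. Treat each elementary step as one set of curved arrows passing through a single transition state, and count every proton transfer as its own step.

1

Step 1: Backside attack by HS⁻ on the carbon bearing the mesylate: the new C–S bond forms as the C–O bond breaks, with Walden inversion at carbon.
Total: 1 elementary step.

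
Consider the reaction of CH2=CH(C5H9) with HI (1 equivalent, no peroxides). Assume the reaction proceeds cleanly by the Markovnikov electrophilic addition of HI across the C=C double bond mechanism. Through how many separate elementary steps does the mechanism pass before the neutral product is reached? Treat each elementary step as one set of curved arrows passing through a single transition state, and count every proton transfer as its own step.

Step 1: Protonation of the alkene by HI: the π bond acts as the nucleophile and picks up H⁺, giving the more stable (Markovnikov) secondary carbocation. The H–I bond breaks heterolytically, releasing I⁻.
Step 2: A hydride (H with its bonding pair) migrates from the adjacent cyclopentyl carbon to the cationic centre — a 1,2-hydride shift — upgrading the secondary cation to a tertiary one.
Step 3: Nucleophilic attack by I⁻ on the carbocation completes the addition, giving R–I.
Total: 3 elementary steps.

3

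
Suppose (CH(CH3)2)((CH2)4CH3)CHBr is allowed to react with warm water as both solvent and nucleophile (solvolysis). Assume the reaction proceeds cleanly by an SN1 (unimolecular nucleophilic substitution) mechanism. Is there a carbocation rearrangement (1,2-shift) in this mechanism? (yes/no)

The first-formed carbocation is secondary.
The adjacent isopropyl carbon already bears 2 other carbon substituents and has a hydrogen to migrate; after a 1,2-hydride shift from that carbon the positive charge sits on a tertiary centre.
Tertiary is more stable than secondary, so the shift occurs.

yes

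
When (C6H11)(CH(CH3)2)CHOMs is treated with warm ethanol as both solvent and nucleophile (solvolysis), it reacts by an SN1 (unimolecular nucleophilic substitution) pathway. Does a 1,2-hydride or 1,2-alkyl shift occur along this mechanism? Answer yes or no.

The first-formed carbocation is secondary.
The adjacent cyclohexyl carbon already bears 2 other carbon substituents and has a hydrogen to migrate; after a 1,2-hydride shift from that carbon the positive charge sits on a tertiary centre.
Tertiary is more stable than secondary, so the shift occurs.

yes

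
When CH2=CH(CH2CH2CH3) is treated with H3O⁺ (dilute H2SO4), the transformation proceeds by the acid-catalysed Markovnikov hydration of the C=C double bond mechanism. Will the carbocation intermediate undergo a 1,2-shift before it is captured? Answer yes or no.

no

The first-formed carbocation is secondary.
No single 1,2-shift to an adjacent carbon would produce a more-substituted cation than the one already present, so no rearrangement occurs.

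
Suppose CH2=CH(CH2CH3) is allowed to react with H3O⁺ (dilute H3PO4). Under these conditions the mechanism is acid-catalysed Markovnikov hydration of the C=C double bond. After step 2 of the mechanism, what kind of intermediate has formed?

Step 1: Electrophilic addition begins with the π(C=C) electrons forming a bond to the proton of H3O⁺. Following Markovnikov's rule, the resulting cation is secondary. H2O is released.
Step 2: A lone pair on the oxygen of H2O attacks the carbocation, forming a C–O bond and an oxonium ion (a protonated alcohol).
After step 2 the species present is an oxonium ion.

oxonium ion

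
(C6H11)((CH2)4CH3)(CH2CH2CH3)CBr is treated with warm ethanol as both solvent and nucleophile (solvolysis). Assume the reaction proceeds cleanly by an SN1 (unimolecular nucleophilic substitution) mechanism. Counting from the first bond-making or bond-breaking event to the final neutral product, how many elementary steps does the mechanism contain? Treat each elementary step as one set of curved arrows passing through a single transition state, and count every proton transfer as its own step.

3

Step 1: Rate-determining heterolysis of the C–Br bond gives Br⁻ and a tertiary carbocation.
(No 1,2-shift: no single shift to an adjacent carbon would give a more stable cation.)
Step 2: A lone pair on the oxygen of CH3CH2OH attacks the carbocation, forming a new C–O σ-bond and an oxonium ion.
Step 3: Proton transfer from the O–H of the oxonium ion to a solvent molecule delivers the neutral ether.
Total: 3 elementary steps.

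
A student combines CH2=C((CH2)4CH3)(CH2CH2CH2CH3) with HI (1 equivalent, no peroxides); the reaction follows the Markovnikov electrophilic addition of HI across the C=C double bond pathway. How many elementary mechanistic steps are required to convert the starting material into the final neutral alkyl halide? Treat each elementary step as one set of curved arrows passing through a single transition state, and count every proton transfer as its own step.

Step 1: Electrophilic addition begins with the π(C=C) electrons forming a bond to the proton of HI. Following Markovnikov's rule, the resulting cation is tertiary. The H–I bond breaks heterolytically, releasing I⁻.
(No 1,2-shift: no single shift to an adjacent carbon would give a more stable cation.)
Step 2: Nucleophilic attack by I⁻ on the carbocation completes the addition, giving R–I.
Total: 2 elementary steps.

2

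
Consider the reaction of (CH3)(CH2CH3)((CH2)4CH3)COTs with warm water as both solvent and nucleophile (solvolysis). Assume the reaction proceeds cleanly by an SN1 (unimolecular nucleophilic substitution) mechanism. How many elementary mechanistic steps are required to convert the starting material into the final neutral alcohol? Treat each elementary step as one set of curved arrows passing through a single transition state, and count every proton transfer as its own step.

Step 1: Unassisted departure of TsO⁻ (taking the C–O bonding pair) generates a tertiary carbocation.
(No 1,2-shift: no single shift to an adjacent carbon would give a more stable cation.)
Step 2: A lone pair on the oxygen of H2O attacks the carbocation, forming a new C–O σ-bond and an oxonium ion.
Step 3: Deprotonation of the oxonium oxygen by solvent water yields the neutral alcohol.
Total: 3 elementary steps.

3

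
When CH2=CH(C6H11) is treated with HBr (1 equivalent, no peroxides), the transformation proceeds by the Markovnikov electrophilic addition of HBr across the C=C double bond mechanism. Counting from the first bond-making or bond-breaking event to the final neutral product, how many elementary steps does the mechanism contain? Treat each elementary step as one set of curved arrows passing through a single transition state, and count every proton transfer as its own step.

3

Step 1: Electrophilic addition begins with the π(C=C) electrons forming a bond to the proton of HBr. Following Markovnikov's rule, the resulting cation is secondary. The H–Br bond breaks heterolytically, releasing Br⁻.
Step 2: A 1,2-hydride shift from the adjacent cyclohexyl carbon moves the positive charge from the secondary centre to an adjacent carbon, generating a more stable tertiary carbocation.
Step 3: Nucleophilic attack by Br⁻ on the carbocation completes the addition, giving R–Br.
Total: 3 elementary steps.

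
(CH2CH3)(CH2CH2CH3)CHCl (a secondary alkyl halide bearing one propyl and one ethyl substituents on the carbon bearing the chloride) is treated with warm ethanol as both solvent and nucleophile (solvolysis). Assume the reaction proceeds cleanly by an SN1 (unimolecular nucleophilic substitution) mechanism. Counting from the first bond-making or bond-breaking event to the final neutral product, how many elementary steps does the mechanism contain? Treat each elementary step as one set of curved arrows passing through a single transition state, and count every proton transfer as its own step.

3

Step 1: The C–Cl bond breaks with both electrons going to the chloride; Cl⁻ leaves and a secondary carbocation remains.
(No 1,2-shift: no single shift to an adjacent carbon would give a more stable cation.)
Step 2: Nucleophilic capture: the oxygen of CH3CH2OH bonds to the cationic carbon, producing an oxonium-ion intermediate.
Step 3: A second solvent molecule removes the proton on oxygen, giving the neutral ether product.
Total: 3 elementary steps.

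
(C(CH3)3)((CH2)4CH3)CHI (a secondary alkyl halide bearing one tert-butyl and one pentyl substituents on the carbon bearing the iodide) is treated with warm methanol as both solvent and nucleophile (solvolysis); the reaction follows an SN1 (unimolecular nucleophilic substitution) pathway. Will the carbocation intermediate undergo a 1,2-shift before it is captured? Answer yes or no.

The first-formed carbocation is secondary.
The adjacent tert-butyl carbon has no hydrogen but bears methyl groups; migration of one methyl with its bonding pair (a 1,2-methyl shift) places the charge on a tertiary centre.
Tertiary is more stable than secondary, so the shift occurs.

yes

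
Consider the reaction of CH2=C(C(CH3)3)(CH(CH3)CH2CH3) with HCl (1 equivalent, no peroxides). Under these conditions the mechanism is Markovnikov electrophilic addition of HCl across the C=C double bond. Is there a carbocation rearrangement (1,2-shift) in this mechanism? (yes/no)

no

The first-formed carbocation is tertiary.
No single 1,2-shift to an adjacent carbon would produce a more-substituted cation than the one already present, so no rearrangement occurs.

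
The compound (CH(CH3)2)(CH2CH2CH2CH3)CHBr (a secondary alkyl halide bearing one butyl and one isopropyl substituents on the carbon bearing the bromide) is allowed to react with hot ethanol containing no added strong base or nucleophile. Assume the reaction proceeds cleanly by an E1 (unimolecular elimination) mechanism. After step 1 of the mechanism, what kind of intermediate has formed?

Step 1: Rate-determining heterolysis of the C–Br bond gives Br⁻ and a secondary carbocation.
After step 1 the species present is a secondary carbocation.

secondary carbocation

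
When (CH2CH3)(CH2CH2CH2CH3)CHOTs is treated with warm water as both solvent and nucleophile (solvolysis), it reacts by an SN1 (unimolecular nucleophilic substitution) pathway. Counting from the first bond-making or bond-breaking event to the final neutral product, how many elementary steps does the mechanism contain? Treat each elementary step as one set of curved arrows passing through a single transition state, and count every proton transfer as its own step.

Step 1: The C–O bond breaks with both electrons going to the tosylate; TsO⁻ leaves and a secondary carbocation remains.
(No 1,2-shift: no single shift to an adjacent carbon would give a more stable cation.)
Step 2: A lone pair on the oxygen of H2O attacks the carbocation, forming a new C–O σ-bond and an oxonium ion.
Step 3: Proton transfer from the O–H of the oxonium ion to a solvent molecule delivers the neutral alcohol.
Total: 3 elementary steps.

3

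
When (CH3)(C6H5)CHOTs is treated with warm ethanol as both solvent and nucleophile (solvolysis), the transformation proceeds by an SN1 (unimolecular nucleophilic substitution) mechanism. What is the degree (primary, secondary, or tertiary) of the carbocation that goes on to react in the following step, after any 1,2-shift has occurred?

secondary

Step 1: Rate-determining heterolysis of the C–O bond gives TsO⁻ and a secondary carbocation.
No single 1,2-shift to an adjacent carbon would give a more-substituted cation, so no rearrangement occurs.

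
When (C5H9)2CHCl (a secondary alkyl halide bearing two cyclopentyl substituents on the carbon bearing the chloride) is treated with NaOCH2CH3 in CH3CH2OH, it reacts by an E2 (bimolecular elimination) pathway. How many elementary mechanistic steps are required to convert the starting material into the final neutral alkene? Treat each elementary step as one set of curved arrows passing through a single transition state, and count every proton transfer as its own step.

1

Step 1: The strong base CH3CH2O⁻ removes a β-hydrogen; in the same concerted event the electrons of the breaking C–H bond form the new π(C=C) bond and the C–Cl σ-bond breaks, expelling Cl⁻. Anti-periplanar geometry; one transition state.
Total: 1 elementary step.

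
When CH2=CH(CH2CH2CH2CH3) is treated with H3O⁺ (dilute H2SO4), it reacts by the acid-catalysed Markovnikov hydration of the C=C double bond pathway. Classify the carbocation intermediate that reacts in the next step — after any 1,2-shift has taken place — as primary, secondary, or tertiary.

Step 1: The π electrons of the C=C bond attack a proton of H3O⁺; Markovnikov addition places the new C–H on the less-substituted alkene carbon, so the positive charge ends up on the more-substituted carbon — a secondary carbocation. H2O is released.
No single 1,2-shift to an adjacent carbon would give a more-substituted cation, so no rearrangement occurs.

secondary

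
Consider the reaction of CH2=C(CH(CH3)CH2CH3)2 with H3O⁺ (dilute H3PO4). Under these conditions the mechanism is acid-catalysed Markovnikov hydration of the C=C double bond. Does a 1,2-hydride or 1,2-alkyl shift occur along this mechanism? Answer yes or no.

no

The first-formed carbocation is tertiary.
No single 1,2-shift to an adjacent carbon would produce a more-substituted cation than the one already present, so no rearrangement occurs.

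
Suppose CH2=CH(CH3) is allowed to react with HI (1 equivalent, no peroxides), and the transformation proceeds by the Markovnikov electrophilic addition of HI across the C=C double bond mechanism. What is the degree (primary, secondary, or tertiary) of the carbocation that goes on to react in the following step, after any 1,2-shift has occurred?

Step 1: The π electrons of the C=C bond attack a proton of HI; Markovnikov addition places the new C–H on the less-substituted alkene carbon, so the positive charge ends up on the more-substituted carbon — a secondary carbocation. The H–I bond breaks heterolytically, releasing I⁻.
No single 1,2-shift to an adjacent carbon would give a more-substituted cation, so no rearrangement occurs.

secondary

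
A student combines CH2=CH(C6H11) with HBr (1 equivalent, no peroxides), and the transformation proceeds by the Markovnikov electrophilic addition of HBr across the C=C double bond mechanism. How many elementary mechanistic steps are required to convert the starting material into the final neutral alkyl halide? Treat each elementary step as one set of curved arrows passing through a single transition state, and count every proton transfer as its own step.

3

Step 1: Protonation of the alkene by HBr: the π bond acts as the nucleophile and picks up H⁺, giving the more stable (Markovnikov) secondary carbocation. The H–Br bond breaks heterolytically, releasing Br⁻.
Step 2: A hydride (H with its bonding pair) migrates from the adjacent cyclohexyl carbon to the cationic centre — a 1,2-hydride shift — upgrading the secondary cation to a tertiary one.
Step 3: The Br⁻ anion donates a lone pair to the carbocation, forming the new C–Br σ-bond and giving the neutral alkyl halide.
Total: 3 elementary steps.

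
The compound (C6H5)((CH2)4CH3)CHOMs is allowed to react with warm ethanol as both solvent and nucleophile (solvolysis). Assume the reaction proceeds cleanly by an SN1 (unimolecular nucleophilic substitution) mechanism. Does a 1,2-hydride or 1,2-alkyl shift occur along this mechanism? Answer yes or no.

The first-formed carbocation is secondary.
No single 1,2-shift to an adjacent carbon would produce a more-substituted cation than the one already present, so no rearrangement occurs.

no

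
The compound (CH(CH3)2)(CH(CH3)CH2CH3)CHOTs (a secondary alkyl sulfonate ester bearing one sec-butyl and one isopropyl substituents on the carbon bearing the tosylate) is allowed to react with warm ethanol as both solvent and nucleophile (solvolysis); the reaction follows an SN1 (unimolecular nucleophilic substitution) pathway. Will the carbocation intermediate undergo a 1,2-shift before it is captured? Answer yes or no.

The first-formed carbocation is secondary.
The adjacent sec-butyl carbon already bears 2 other carbon substituents and has a hydrogen to migrate; after a 1,2-hydride shift from that carbon the positive charge sits on a tertiary centre.
Tertiary is more stable than secondary, so the shift occurs.

yes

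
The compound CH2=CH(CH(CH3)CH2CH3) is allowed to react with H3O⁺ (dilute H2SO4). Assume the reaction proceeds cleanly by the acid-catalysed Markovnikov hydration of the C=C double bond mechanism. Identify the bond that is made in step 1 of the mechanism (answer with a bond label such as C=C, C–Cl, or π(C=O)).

Step 1: Protonation of the alkene by H3O⁺: the π bond acts as the nucleophile and picks up H⁺, giving the more stable (Markovnikov) secondary carbocation. H2O is released.
The bond formed in this step is the C–H bond.

C–H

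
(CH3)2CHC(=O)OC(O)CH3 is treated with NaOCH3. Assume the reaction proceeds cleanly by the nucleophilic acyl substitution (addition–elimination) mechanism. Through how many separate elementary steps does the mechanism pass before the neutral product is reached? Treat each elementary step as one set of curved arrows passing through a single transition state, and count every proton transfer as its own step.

2

Step 1: A lone pair on the O of CH3O⁻ attacks the electrophilic acyl carbon; the π(C=O) electrons move onto oxygen, giving a tetrahedral intermediate.
Step 2: Elimination step: re-formation of the carbonyl π bond drives out CH3CO2⁻, giving the new acyl compound.
Total: 2 elementary steps.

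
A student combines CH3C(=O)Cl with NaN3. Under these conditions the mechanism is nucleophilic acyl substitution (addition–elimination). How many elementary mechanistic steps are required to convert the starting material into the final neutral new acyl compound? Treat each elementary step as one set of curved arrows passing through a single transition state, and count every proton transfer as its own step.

2

Step 1: A lone pair on the N of N3⁻ attacks the electrophilic acyl carbon; the π(C=O) electrons move onto oxygen, giving a tetrahedral intermediate.
Step 2: Elimination step: re-formation of the carbonyl π bond drives out Cl⁻, giving the new acyl compound.
Total: 2 elementary steps.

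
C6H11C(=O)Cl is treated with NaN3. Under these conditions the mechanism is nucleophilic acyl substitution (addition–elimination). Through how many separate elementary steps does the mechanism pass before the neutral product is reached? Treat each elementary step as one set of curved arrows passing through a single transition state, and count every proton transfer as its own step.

2

Step 1: A lone pair on the N of N3⁻ attacks the electrophilic acyl carbon; the π(C=O) electrons move onto oxygen, giving a tetrahedral intermediate.
Step 2: Collapse of the tetrahedral intermediate: the alkoxide oxygen pushes its lone pair back to re-form C=O while Cl⁻ leaves.
Total: 2 elementary steps.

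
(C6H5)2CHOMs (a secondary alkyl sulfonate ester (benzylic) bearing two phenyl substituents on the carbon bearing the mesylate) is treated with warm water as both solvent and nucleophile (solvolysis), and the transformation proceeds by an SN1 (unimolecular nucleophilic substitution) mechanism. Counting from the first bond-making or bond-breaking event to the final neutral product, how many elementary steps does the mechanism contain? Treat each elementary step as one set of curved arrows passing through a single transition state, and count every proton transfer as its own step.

3

Step 1: Unassisted departure of MsO⁻ (taking the C–O bonding pair) generates a secondary carbocation.
(No 1,2-shift: no single shift to an adjacent carbon would give a more stable cation.)
Step 2: A lone pair on the oxygen of H2O attacks the carbocation, forming a new C–O σ-bond and an oxonium ion.
Step 3: A second solvent molecule removes the proton on oxygen, giving the neutral alcohol product.
Total: 3 elementary steps.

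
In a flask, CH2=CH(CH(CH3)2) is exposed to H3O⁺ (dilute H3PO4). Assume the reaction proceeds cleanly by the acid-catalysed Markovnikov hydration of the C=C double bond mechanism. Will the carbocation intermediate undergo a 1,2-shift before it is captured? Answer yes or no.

yes

The first-formed carbocation is secondary.
The adjacent isopropyl carbon already bears 2 other carbon substituents and has a hydrogen to migrate; after a 1,2-hydride shift from that carbon the positive charge sits on a tertiary centre.
Tertiary is more stable than secondary, so the shift occurs.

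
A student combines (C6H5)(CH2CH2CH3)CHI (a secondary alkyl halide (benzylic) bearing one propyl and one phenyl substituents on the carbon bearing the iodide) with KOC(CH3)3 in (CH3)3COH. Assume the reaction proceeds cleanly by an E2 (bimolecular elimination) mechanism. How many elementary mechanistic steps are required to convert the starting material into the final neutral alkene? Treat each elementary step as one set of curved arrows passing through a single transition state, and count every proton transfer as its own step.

1

Step 1: Concerted anti-periplanar elimination: (CH3)3CO⁻ abstracts a β-H while I⁻ leaves, and the C–H electrons become the new C=C π bond — all in a single transition state.
Total: 1 elementary step.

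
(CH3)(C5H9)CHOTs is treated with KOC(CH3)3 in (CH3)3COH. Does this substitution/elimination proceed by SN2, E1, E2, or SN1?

Conditions: a strong/bulky base with a secondary substrate bearing a β-hydrogen.
These conditions are the textbook signature of the E2 pathway.
A strong (often hindered) base removes a β-H in concert with loss of the leaving group — bimolecular elimination.

E2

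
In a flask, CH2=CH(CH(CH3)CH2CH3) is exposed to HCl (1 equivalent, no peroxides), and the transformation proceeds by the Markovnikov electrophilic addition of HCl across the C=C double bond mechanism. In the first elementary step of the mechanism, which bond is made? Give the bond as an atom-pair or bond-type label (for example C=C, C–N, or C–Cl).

C–H

Step 1: The π electrons of the C=C bond attack a proton of HCl; Markovnikov addition places the new C–H on the less-substituted alkene carbon, so the positive charge ends up on the more-substituted carbon — a secondary carbocation. The H–Cl bond breaks heterolytically, releasing Cl⁻.
The bond formed in this step is the C–H bond.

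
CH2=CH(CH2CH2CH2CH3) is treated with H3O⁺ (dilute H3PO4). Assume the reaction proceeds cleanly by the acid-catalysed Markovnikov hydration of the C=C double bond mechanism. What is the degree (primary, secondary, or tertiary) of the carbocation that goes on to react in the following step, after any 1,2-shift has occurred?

Step 1: Protonation of the alkene by H3O⁺: the π bond acts as the nucleophile and picks up H⁺, giving the more stable (Markovnikov) secondary carbocation. H2O is released.
No single 1,2-shift to an adjacent carbon would give a more-substituted cation, so no rearrangement occurs.

secondary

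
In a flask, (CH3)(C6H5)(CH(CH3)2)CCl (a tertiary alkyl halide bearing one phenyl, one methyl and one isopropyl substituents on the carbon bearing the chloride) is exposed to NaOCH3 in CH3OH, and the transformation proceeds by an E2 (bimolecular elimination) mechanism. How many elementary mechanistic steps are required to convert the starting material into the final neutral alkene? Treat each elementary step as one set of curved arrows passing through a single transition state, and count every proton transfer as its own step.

Step 1: In one step, CH3O⁻ pulls off a β-proton, the C–Cl bond cleaves, and a C=C double bond forms between the α- and β-carbons (E2, anti elimination).
Total: 1 elementary step.

1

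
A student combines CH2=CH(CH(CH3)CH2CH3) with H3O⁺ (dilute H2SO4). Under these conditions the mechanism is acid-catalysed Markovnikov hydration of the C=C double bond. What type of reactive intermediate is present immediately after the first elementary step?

secondary carbocation

Step 1: Protonation of the alkene by H3O⁺: the π bond acts as the nucleophile and picks up H⁺, giving the more stable (Markovnikov) secondary carbocation. H2O is released.
After step 1 the species present is a secondary carbocation.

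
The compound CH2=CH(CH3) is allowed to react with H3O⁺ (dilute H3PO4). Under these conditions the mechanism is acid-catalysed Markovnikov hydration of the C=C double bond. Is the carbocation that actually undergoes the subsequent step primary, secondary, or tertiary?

Step 1: Electrophilic addition begins with the π(C=C) electrons forming a bond to the proton of H3O⁺. Following Markovnikov's rule, the resulting cation is secondary. H2O is released.
No single 1,2-shift to an adjacent carbon would give a more-substituted cation, so no rearrangement occurs.

secondary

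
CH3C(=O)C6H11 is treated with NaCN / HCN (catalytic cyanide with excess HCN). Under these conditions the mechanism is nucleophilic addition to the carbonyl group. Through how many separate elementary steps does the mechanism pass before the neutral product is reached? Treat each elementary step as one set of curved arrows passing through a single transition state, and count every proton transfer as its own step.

Step 1: Nucleophilic addition: CN⁻ adds to the carbonyl carbon, pushing the π(C=O) electron pair onto oxygen and giving a tetrahedral alkoxide.
Step 2: The alkoxide is protonated in situ by undissociated HCN, yielding a cyanohydrin; the CN⁻ so formed carries on the cycle.
Total: 2 elementary steps.

2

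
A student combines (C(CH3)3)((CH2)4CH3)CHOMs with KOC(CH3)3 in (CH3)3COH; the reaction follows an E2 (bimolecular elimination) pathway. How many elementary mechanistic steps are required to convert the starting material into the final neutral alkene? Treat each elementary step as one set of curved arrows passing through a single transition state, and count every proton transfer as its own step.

Step 1: The strong base (CH3)3CO⁻ removes a β-hydrogen; in the same concerted event the electrons of the breaking C–H bond form the new π(C=C) bond and the C–O σ-bond breaks, expelling MsO⁻. Anti-periplanar geometry; one transition state.
Total: 1 elementary step.

1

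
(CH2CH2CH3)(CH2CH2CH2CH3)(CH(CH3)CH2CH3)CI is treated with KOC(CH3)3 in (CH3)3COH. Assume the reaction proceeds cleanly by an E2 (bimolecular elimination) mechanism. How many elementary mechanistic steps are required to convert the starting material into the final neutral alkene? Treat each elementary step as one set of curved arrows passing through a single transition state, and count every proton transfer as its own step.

Step 1: In one step, (CH3)3CO⁻ pulls off a β-proton, the C–I bond cleaves, and a C=C double bond forms between the α- and β-carbons (E2, anti elimination).
Total: 1 elementary step.

1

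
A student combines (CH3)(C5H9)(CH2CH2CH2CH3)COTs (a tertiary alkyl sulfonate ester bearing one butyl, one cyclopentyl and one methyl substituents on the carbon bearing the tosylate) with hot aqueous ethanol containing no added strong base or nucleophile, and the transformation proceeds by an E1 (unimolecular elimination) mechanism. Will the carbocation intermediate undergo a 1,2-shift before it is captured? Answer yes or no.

no

The first-formed carbocation is tertiary.
No single 1,2-shift to an adjacent carbon would produce a more-substituted cation than the one already present, so no rearrangement occurs.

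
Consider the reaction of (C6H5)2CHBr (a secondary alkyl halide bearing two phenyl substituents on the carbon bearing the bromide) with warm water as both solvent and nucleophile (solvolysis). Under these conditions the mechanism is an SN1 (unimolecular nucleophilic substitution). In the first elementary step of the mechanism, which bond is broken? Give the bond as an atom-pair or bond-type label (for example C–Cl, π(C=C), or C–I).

C–Br

Step 1: The C–Br bond breaks with both electrons going to the bromide; Br⁻ leaves and a secondary carbocation remains.
The bond broken in this step is the C–Br bond.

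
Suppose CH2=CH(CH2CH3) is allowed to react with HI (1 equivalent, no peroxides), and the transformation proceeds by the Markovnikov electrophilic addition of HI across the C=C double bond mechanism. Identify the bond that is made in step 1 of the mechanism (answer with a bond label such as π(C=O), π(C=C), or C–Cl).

C–H

Step 1: The π electrons of the C=C bond attack a proton of HI; Markovnikov addition places the new C–H on the less-substituted alkene carbon, so the positive charge ends up on the more-substituted carbon — a secondary carbocation. The H–I bond breaks heterolytically, releasing I⁻.
The bond formed in this step is the C–H bond.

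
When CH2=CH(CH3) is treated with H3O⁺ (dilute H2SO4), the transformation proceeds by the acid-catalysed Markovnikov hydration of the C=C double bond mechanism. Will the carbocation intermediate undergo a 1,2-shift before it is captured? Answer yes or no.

no

The first-formed carbocation is secondary.
No single 1,2-shift to an adjacent carbon would produce a more-substituted cation than the one already present, so no rearrangement occurs.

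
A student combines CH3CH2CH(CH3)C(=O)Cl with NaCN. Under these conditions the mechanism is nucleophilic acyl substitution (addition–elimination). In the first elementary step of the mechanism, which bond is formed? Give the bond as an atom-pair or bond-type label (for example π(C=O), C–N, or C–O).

Step 1: Nucleophilic addition of CN⁻ to the acyl carbon breaks the π(C=O) bond and yields a tetrahedral, anionic intermediate.
The bond formed in this step is the C–C bond.

C–C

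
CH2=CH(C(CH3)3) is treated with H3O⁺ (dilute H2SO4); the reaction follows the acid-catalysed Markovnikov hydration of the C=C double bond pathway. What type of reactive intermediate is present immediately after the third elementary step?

oxonium ion

Step 1: The π electrons of the C=C bond attack a proton of H3O⁺; Markovnikov addition places the new C–H on the less-substituted alkene carbon, so the positive charge ends up on the more-substituted carbon — a secondary carbocation. H2O is released.
Step 2: A methyl group with its bonding pair migrates from the adjacent tert-butyl carbon to the cationic centre — a 1,2-methyl shift — upgrading the secondary cation to a tertiary one.
Step 3: Nucleophilic capture of the cation by H2O produces the protonated alcohol (an oxonium ion).
After step 3 the species present is an oxonium ion.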